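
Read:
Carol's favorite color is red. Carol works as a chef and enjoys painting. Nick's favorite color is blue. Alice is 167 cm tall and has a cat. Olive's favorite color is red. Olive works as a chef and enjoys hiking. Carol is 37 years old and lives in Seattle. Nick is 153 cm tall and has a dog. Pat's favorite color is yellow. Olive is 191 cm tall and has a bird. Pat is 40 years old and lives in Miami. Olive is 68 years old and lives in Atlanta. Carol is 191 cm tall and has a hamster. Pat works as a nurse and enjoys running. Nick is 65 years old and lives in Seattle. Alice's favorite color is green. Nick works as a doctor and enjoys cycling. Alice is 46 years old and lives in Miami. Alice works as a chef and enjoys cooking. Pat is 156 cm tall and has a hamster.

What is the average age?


Sum=256, n=5, avg=51.2

51.2


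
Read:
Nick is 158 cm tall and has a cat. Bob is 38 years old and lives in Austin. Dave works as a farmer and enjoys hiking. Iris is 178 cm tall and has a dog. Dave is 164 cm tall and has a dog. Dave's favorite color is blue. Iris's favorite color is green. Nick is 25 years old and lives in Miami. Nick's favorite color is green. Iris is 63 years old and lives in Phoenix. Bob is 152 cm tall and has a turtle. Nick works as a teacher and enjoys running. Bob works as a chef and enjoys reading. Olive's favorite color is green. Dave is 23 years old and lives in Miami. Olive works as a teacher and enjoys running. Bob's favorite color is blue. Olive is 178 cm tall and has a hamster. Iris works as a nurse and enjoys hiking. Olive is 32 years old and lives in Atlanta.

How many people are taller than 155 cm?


Taller than 155: 4

4


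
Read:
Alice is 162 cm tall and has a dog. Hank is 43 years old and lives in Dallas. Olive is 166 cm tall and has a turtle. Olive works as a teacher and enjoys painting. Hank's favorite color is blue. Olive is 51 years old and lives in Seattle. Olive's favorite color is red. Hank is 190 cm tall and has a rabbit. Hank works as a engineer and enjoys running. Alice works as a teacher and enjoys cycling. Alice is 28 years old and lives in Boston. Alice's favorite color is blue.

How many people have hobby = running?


Count: 1

1


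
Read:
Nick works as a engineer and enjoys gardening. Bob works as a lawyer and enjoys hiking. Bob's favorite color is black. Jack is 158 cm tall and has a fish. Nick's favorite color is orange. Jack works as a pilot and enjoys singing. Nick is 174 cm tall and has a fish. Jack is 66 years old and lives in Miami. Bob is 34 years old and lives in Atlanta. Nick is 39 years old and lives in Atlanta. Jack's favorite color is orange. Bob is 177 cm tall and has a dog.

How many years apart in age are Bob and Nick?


34 vs 39, diff = 5

5


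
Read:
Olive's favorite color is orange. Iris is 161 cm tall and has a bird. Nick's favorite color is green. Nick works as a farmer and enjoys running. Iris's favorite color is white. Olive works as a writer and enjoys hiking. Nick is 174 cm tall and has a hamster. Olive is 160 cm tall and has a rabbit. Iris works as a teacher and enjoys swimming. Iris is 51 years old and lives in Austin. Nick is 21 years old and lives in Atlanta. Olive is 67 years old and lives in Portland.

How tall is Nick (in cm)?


Nick is 174 cm tall

174


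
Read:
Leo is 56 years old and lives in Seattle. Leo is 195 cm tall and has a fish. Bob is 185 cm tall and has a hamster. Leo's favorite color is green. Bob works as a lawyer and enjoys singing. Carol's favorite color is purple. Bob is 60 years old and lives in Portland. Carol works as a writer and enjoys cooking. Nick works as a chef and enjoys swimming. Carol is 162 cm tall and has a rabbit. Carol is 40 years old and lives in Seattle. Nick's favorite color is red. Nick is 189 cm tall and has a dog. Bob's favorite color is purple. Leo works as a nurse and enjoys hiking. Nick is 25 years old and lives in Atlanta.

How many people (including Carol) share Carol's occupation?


Carol is a writer. Count = 1

1


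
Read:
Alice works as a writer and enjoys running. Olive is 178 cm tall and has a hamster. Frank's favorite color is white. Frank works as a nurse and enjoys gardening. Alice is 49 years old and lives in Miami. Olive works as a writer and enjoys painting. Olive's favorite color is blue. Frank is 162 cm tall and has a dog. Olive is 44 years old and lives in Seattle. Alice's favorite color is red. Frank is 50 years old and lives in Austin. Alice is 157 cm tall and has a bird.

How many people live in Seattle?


Count in Seattle: 1

1


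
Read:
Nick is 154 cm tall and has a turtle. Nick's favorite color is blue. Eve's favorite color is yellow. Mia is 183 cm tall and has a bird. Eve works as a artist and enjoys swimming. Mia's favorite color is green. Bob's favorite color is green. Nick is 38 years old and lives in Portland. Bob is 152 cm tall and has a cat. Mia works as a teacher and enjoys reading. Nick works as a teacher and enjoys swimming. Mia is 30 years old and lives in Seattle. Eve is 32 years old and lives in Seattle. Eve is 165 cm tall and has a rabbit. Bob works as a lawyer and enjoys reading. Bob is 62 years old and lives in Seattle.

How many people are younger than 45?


Filter: 3

3


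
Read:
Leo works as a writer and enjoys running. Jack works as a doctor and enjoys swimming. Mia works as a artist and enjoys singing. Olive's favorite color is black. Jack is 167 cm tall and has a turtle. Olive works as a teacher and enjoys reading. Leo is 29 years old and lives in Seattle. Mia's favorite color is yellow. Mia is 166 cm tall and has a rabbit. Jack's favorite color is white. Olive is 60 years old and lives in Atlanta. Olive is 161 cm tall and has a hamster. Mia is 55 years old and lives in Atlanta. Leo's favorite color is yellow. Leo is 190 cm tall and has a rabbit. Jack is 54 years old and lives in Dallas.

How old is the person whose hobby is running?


Person with hobby=running is Leo, age 29

29


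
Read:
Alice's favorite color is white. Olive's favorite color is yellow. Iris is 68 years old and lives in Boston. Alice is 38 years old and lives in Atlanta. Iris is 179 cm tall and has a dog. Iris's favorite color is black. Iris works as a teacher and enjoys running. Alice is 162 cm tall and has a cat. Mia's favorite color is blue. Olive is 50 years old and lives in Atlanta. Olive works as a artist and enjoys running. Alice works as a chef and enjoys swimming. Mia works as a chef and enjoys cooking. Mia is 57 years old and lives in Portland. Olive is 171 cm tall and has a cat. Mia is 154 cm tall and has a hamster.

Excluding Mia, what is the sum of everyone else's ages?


Sum (excluding Mia): 156

156


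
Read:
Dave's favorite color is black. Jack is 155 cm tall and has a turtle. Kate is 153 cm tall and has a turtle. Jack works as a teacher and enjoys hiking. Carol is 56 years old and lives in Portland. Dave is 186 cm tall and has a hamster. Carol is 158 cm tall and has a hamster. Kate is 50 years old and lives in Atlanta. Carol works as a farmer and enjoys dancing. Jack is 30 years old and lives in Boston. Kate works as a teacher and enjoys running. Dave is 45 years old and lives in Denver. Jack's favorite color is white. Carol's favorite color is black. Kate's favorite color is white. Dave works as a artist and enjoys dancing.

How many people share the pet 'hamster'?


Count: 2

2


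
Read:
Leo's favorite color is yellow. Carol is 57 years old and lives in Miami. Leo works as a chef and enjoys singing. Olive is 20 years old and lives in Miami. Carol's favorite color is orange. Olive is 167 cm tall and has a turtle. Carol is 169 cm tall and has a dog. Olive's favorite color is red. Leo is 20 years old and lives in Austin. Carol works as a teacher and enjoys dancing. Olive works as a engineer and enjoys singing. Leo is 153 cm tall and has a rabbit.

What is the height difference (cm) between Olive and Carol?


|167 - 169| = 2

2


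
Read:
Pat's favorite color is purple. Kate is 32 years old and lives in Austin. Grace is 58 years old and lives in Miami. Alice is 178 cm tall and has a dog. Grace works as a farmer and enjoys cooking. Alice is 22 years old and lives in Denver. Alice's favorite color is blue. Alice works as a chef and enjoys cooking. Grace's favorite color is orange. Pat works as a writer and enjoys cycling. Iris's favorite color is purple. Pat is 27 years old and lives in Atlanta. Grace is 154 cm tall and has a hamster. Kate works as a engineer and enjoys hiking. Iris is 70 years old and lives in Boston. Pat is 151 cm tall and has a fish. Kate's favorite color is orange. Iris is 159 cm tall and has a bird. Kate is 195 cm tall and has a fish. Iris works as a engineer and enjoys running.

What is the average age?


Sum=209, n=5, avg=41.8

41.8


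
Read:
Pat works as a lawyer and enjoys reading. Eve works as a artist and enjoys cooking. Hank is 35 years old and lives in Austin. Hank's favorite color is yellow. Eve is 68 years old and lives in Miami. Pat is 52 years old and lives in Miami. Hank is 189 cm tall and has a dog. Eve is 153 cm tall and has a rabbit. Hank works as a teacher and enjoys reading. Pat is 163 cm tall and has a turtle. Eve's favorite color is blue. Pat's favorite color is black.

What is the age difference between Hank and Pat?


|35 - 52| = 17

17


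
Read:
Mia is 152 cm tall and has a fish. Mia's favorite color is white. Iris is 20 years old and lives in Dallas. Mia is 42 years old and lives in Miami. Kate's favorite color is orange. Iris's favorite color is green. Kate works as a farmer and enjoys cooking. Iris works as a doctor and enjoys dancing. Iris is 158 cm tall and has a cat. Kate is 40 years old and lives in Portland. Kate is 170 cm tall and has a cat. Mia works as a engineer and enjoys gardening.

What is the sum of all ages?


42+40+20 = 102

102


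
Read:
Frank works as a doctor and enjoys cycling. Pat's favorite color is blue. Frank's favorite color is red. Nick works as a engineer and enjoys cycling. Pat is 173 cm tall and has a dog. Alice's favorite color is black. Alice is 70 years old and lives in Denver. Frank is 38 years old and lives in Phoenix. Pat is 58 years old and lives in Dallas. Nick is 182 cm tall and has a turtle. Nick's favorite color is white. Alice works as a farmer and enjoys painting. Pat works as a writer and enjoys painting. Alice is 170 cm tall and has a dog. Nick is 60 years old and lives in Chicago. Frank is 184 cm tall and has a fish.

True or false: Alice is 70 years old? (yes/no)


Alice is actually 70. yes

yes


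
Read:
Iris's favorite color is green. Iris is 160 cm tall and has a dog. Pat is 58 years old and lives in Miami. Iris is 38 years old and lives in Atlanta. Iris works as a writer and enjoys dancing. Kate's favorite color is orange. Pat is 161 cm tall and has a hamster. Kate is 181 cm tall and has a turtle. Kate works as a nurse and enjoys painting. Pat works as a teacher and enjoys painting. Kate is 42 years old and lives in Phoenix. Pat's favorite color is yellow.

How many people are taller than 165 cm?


Taller than 165: 1

1


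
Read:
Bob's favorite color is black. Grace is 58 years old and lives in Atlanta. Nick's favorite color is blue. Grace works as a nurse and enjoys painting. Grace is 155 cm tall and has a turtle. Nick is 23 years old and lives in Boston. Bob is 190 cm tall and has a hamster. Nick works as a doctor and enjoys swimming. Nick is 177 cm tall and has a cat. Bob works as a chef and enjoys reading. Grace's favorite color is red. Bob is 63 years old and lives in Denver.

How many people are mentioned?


People: Nick, Bob, Grace. Count = 3

3


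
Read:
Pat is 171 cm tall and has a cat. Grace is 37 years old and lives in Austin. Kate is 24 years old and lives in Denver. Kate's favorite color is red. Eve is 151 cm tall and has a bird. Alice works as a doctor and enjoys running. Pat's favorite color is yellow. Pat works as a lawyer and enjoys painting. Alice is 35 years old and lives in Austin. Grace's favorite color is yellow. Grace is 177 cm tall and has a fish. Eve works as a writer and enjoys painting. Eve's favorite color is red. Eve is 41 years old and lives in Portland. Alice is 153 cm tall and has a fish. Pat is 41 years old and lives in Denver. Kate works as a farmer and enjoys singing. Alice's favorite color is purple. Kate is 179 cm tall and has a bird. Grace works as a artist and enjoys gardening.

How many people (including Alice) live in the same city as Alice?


Alice lives in Austin. Count = 2

2


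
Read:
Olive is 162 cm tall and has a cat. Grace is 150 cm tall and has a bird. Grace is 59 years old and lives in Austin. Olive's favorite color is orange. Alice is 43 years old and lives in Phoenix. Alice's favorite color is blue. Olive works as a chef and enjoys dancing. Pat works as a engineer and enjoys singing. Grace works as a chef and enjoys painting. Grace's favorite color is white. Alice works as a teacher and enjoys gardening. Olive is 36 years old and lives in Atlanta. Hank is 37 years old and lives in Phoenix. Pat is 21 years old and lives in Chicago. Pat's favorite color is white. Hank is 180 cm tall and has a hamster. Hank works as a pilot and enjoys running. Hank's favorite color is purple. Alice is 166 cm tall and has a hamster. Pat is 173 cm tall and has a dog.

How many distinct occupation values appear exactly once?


Unique occupation values: 3

3


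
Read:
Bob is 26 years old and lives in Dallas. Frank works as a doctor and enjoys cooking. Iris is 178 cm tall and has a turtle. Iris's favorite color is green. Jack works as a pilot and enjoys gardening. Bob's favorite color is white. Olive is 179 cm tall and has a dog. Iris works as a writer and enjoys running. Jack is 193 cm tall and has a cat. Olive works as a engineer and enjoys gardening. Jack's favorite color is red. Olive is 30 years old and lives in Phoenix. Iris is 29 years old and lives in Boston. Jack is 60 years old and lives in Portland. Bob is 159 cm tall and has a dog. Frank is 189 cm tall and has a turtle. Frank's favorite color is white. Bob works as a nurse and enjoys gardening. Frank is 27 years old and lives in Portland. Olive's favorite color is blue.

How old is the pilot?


The pilot is Jack, age 60

60


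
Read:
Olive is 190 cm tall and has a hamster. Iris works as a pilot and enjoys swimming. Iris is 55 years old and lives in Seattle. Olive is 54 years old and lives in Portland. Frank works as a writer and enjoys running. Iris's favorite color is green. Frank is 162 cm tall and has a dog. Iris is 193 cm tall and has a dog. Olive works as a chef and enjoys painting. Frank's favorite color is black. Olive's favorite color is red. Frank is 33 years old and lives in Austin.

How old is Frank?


Frank is 33 years old

33


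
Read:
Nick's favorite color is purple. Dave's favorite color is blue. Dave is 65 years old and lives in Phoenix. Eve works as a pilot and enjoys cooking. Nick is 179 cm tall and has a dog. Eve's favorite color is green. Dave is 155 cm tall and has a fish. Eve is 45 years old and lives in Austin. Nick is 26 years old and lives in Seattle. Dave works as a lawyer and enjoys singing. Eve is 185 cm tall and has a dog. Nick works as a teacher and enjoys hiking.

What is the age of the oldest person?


Oldest: Dave at 65

65


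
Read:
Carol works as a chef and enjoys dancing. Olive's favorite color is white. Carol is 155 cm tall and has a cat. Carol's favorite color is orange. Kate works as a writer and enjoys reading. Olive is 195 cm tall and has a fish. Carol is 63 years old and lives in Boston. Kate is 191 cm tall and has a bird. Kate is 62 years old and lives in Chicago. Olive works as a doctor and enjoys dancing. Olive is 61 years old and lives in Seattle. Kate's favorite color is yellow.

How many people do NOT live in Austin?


Not in Austin: 3

3


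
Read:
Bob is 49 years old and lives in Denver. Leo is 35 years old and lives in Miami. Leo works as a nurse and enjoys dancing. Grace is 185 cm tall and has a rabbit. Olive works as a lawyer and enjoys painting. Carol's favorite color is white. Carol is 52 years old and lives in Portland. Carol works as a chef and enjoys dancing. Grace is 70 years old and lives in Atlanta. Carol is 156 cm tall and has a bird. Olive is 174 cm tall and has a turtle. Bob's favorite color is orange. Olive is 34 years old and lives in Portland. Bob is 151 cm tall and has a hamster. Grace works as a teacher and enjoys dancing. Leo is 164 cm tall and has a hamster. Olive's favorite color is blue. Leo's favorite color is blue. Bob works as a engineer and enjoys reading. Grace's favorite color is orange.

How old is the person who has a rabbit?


Person with rabbit is Grace, age 70

70


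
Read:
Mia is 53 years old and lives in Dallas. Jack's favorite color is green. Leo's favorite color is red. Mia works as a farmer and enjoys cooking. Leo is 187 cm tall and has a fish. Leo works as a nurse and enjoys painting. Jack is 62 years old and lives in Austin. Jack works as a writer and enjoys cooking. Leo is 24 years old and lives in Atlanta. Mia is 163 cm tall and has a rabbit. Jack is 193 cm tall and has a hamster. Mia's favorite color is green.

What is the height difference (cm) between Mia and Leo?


|163 - 187| = 24

24


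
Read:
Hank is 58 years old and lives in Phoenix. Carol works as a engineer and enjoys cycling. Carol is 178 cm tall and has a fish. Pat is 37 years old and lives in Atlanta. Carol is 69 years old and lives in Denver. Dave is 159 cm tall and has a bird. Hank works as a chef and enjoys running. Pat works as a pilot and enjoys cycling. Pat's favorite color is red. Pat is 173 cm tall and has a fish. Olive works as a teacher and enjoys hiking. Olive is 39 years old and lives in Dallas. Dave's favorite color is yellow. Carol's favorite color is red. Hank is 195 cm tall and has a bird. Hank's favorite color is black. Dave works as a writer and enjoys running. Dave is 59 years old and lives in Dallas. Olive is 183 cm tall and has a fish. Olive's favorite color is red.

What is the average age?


Sum=262, n=5, avg=52.4

52.4


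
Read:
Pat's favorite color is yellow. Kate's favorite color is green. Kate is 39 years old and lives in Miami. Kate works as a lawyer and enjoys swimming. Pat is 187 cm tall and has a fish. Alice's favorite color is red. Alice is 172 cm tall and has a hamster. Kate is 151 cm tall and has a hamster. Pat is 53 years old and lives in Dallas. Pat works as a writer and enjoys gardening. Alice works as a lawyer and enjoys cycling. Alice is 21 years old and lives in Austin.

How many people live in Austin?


Count in Austin: 1

1


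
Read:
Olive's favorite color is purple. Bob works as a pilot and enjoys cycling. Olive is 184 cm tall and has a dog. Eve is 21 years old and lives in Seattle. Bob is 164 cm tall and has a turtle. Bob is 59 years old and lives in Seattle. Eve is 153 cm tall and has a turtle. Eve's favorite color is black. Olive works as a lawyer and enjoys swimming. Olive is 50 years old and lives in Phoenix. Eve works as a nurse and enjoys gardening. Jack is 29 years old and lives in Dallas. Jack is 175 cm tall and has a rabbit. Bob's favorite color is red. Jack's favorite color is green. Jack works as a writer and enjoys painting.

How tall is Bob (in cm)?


Bob is 164 cm tall

164


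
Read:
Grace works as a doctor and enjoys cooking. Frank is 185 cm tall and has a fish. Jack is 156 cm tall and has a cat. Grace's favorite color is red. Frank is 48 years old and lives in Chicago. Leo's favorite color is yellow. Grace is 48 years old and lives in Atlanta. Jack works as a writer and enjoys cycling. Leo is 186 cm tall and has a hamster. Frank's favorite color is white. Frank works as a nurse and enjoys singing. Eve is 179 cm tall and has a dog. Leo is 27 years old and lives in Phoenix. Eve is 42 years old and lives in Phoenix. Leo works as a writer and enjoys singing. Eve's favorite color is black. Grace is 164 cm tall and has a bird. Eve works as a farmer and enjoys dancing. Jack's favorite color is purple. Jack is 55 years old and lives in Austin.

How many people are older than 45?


Filter: 3

3


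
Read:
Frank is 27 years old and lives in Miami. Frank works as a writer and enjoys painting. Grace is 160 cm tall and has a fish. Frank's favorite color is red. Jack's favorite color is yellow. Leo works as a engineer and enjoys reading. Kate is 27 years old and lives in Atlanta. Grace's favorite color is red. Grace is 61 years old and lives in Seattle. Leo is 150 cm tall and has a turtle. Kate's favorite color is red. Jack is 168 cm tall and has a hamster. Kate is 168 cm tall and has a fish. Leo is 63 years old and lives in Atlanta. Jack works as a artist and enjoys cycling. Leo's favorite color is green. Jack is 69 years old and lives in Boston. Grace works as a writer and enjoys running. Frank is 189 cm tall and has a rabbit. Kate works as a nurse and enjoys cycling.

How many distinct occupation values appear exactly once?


Unique occupation values: 3

3


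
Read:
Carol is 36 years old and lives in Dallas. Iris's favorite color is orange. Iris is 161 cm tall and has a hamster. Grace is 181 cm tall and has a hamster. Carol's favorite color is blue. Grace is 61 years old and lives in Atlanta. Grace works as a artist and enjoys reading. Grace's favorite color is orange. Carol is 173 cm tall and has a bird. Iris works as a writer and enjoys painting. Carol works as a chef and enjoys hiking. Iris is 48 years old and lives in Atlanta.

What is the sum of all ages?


48+36+61 = 145

145


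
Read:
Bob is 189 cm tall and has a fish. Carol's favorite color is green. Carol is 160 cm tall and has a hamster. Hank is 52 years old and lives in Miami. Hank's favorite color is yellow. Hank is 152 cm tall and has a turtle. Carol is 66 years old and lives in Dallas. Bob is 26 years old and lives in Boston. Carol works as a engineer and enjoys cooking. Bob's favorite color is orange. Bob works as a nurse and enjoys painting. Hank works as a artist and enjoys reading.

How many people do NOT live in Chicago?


Not in Chicago: 3

3


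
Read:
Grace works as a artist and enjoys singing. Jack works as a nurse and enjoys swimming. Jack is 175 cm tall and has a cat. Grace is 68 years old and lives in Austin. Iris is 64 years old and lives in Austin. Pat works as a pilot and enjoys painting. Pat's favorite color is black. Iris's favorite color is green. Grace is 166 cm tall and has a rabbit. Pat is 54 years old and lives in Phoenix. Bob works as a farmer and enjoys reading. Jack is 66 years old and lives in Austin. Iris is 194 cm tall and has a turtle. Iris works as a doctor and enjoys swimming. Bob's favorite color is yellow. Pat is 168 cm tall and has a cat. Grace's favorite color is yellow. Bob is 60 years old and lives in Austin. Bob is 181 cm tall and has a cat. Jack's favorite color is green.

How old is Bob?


Bob is 60 years old

60


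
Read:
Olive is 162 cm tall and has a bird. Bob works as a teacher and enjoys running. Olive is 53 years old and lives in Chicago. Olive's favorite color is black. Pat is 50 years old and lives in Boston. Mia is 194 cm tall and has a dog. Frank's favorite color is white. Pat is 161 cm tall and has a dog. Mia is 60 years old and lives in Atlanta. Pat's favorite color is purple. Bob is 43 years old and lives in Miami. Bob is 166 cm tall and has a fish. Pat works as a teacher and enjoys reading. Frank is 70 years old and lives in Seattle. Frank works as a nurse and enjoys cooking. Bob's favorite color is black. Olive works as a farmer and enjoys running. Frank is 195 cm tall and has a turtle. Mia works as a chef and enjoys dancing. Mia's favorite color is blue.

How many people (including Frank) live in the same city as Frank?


Frank lives in Seattle. Count = 1

1


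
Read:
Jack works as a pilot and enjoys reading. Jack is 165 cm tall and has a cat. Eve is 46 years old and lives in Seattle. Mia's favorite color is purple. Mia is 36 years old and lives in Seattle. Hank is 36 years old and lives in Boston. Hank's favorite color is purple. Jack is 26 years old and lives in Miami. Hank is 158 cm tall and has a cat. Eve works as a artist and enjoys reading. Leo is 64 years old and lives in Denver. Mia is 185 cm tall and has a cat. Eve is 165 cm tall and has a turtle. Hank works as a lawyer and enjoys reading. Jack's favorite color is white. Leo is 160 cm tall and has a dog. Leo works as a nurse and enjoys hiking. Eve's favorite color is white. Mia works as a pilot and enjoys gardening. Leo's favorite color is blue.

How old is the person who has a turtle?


Person with turtle is Eve, age 46

46


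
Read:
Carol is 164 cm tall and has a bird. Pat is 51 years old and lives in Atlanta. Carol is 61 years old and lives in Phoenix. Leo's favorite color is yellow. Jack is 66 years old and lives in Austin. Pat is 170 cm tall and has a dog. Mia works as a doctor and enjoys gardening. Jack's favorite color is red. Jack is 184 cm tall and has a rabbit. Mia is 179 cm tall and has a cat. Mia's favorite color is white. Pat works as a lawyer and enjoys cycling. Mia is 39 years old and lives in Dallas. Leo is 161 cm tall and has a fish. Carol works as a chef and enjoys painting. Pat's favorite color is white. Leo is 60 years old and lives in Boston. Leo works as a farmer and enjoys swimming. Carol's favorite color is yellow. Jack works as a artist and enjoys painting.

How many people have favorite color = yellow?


Count: 2

2


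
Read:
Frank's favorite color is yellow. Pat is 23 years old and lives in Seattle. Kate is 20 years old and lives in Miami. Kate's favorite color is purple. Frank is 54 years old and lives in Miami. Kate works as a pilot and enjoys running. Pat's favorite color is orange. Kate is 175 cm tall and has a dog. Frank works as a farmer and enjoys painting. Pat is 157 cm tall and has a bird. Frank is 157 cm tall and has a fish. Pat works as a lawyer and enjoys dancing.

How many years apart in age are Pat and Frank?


23 vs 54, diff = 31

31


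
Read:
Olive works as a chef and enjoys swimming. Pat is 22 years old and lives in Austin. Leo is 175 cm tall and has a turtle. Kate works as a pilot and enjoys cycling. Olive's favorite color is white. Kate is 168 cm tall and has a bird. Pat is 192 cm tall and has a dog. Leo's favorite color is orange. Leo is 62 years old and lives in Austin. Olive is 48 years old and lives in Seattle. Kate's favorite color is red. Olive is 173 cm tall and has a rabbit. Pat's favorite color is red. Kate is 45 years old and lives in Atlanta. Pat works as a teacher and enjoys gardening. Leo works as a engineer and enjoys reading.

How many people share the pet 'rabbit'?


Count: 1

1


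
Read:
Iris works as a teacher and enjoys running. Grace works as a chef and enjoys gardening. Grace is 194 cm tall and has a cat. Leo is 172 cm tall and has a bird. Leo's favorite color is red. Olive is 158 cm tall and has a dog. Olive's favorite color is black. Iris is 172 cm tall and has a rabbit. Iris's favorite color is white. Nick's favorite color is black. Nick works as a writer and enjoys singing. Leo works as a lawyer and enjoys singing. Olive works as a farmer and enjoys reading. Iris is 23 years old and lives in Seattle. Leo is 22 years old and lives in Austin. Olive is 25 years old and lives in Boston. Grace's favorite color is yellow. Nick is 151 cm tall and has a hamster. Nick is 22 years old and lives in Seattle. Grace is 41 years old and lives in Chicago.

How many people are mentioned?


People: Iris, Olive, Leo, Nick, Grace. Count = 5

5


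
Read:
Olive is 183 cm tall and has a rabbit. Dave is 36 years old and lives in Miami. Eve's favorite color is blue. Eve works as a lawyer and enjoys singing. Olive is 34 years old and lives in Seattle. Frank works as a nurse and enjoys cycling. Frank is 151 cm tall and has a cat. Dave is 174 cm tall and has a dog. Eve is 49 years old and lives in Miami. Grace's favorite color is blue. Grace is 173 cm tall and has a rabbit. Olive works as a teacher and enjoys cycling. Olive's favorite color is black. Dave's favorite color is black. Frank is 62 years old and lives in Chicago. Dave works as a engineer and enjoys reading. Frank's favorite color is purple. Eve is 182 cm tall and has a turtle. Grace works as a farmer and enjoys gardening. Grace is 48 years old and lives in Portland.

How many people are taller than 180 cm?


Taller than 180: 2

2


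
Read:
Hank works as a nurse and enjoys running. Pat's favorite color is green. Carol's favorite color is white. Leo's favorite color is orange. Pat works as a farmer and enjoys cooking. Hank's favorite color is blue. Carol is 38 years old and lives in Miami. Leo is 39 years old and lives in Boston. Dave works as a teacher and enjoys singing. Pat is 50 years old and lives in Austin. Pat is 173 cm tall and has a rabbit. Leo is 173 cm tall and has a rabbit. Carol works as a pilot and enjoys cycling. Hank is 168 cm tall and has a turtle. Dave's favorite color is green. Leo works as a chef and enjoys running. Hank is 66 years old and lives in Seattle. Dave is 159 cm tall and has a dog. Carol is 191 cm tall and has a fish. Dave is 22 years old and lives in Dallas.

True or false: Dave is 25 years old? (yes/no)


Dave is actually 22. no

no


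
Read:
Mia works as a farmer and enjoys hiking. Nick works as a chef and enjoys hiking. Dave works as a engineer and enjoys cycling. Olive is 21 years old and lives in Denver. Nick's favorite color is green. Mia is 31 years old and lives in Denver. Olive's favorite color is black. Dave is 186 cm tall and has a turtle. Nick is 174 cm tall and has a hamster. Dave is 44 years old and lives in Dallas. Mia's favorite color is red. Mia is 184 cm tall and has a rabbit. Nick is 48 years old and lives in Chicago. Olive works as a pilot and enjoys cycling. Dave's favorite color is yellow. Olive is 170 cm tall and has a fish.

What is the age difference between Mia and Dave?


|31 - 44| = 13

13


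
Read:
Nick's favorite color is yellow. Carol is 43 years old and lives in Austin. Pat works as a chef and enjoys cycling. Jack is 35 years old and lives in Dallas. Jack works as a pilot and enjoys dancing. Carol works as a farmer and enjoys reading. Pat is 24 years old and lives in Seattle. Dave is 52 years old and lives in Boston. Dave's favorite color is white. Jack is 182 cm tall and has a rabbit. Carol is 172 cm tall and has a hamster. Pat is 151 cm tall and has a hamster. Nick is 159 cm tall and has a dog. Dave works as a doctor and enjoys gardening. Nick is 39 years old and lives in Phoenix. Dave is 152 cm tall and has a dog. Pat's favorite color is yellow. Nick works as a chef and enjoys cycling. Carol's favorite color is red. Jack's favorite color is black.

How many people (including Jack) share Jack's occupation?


Jack is a pilot. Count = 1

1


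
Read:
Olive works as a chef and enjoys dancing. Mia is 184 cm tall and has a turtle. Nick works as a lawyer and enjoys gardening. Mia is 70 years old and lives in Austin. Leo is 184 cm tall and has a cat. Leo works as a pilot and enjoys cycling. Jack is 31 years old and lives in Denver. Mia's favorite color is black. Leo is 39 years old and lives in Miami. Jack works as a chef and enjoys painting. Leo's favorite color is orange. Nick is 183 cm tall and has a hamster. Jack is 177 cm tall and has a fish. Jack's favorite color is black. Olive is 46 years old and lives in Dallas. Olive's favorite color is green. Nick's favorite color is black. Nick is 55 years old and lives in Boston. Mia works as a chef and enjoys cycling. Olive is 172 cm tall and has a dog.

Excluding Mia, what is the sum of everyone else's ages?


Sum (excluding Mia): 171

171


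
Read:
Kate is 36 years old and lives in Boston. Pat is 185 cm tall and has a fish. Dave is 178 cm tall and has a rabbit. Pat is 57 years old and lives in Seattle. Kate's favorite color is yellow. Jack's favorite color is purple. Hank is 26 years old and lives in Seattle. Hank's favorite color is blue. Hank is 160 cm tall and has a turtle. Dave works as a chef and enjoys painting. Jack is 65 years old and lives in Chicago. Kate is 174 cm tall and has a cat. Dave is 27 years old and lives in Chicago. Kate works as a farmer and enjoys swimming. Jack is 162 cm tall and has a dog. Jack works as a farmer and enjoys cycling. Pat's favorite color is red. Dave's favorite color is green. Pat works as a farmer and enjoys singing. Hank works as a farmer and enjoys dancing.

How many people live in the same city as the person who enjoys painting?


Person with hobby painting is Dave, city Chicago. Count = 2

2


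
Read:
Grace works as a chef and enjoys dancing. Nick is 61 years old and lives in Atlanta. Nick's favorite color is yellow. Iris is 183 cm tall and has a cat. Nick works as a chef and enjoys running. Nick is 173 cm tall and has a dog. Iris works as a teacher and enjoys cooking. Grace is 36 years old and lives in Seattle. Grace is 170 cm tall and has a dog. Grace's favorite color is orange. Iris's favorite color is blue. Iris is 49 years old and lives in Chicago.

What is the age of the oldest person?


Oldest: Nick at 61

61


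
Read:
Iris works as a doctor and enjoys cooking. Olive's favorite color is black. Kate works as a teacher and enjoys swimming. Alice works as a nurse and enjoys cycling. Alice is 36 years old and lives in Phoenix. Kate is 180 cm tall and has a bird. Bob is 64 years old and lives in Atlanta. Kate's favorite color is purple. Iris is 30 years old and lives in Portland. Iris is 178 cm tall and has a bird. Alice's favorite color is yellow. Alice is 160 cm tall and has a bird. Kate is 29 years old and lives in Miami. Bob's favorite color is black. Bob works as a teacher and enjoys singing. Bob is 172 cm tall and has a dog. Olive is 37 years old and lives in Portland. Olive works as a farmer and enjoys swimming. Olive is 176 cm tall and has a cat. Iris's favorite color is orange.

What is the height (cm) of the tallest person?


Tallest: Kate at 180 cm

180


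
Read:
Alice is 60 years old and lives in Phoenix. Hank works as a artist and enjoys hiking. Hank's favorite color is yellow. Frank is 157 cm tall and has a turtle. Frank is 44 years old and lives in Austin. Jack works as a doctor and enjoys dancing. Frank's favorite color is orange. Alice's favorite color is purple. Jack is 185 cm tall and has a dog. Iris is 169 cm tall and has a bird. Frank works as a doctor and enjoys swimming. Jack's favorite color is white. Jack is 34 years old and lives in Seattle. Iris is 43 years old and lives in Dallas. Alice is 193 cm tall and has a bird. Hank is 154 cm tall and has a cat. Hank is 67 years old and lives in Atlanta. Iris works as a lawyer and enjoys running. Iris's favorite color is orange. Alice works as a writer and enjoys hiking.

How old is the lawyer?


The lawyer is Iris, age 43

43


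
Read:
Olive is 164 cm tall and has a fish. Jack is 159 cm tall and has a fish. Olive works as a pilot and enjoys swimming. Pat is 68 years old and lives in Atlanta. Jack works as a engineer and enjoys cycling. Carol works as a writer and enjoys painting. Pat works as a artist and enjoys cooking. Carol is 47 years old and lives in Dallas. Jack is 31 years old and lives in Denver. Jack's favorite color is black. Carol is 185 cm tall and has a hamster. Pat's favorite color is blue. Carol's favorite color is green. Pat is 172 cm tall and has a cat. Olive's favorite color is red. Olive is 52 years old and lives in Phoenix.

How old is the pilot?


The pilot is Olive, age 52

52


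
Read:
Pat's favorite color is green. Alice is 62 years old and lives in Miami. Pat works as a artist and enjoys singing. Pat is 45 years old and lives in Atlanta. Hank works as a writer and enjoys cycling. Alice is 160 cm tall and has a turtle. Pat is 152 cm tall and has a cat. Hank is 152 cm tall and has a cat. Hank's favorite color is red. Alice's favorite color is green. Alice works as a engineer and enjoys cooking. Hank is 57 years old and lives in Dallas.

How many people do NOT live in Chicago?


Not in Chicago: 3

3


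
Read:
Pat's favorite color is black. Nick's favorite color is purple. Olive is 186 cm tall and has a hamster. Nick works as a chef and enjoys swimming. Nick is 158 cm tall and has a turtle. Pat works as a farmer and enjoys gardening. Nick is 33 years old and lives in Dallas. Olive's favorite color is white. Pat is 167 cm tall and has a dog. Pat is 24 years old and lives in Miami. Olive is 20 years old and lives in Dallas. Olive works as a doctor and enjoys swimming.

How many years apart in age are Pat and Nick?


24 vs 33, diff = 9

9


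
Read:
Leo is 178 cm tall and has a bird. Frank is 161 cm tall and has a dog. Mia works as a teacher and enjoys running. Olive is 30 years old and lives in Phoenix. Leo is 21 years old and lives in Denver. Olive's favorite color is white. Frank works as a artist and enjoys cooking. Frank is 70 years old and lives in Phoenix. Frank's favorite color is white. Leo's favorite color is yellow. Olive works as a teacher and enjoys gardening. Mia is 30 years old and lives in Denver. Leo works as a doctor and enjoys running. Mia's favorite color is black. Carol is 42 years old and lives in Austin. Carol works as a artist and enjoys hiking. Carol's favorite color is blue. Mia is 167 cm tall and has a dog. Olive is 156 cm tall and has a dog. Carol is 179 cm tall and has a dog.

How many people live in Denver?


Count in Denver: 2

2


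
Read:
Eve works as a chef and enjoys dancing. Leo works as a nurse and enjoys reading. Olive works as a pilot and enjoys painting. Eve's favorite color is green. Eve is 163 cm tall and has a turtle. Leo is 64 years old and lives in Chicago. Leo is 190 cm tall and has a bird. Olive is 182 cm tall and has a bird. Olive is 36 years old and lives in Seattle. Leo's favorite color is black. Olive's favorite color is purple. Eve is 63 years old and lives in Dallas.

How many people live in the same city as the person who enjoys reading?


Person with hobby reading is Leo, city Chicago. Count = 1

1


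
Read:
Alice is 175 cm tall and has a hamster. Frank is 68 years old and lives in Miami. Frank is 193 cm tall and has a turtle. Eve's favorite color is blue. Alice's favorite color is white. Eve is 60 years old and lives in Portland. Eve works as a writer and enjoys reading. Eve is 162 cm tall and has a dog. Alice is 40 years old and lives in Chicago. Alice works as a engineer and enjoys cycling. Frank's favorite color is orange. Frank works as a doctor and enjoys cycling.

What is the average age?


Sum=168, n=3, avg=56

56


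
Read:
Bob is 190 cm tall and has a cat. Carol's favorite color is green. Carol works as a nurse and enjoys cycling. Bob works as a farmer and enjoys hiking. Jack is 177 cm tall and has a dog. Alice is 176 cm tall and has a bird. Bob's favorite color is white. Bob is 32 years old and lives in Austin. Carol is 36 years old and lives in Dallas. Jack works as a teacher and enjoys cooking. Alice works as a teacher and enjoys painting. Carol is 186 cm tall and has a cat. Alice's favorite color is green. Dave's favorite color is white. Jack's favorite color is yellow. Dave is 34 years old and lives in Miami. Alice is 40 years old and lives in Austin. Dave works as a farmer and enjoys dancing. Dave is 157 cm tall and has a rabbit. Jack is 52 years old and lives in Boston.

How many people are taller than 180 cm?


Taller than 180: 2

2


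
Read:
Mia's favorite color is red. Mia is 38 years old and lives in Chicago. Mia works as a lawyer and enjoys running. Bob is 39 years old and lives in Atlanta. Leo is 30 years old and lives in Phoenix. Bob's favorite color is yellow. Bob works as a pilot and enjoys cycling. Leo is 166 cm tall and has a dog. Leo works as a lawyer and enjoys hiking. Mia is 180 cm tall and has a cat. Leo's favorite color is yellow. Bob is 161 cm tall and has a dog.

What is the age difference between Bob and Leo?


|39 - 30| = 9

9


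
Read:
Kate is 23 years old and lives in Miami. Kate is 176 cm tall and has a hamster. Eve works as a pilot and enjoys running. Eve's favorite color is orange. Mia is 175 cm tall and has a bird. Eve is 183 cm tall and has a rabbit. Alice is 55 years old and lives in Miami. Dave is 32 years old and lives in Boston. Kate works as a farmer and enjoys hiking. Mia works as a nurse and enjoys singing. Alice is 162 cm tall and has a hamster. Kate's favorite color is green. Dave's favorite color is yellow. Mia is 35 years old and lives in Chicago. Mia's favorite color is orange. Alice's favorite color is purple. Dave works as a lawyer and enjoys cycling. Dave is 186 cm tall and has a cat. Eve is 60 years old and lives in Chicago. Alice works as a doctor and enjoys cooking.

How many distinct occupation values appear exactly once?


Unique occupation values: 5

5
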